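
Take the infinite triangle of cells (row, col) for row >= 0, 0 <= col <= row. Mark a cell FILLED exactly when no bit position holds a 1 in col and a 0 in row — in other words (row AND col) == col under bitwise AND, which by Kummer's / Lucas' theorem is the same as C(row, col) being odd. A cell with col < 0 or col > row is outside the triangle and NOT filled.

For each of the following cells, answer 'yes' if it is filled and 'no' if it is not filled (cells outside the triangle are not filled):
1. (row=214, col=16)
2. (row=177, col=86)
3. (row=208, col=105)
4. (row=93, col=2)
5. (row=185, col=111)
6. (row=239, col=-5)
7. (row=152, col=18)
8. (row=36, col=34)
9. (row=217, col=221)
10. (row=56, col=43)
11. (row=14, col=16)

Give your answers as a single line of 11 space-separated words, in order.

Answer: yes no no no no no no no no no no

Derivation:
(214,16): row=0b11010110, col=0b10000, row AND col = 0b10000 = 16; 16 == 16 -> filled
(177,86): row=0b10110001, col=0b1010110, row AND col = 0b10000 = 16; 16 != 86 -> empty
(208,105): row=0b11010000, col=0b1101001, row AND col = 0b1000000 = 64; 64 != 105 -> empty
(93,2): row=0b1011101, col=0b10, row AND col = 0b0 = 0; 0 != 2 -> empty
(185,111): row=0b10111001, col=0b1101111, row AND col = 0b101001 = 41; 41 != 111 -> empty
(239,-5): col outside [0, 239] -> not filled
(152,18): row=0b10011000, col=0b10010, row AND col = 0b10000 = 16; 16 != 18 -> empty
(36,34): row=0b100100, col=0b100010, row AND col = 0b100000 = 32; 32 != 34 -> empty
(217,221): col outside [0, 217] -> not filled
(56,43): row=0b111000, col=0b101011, row AND col = 0b101000 = 40; 40 != 43 -> empty
(14,16): col outside [0, 14] -> not filled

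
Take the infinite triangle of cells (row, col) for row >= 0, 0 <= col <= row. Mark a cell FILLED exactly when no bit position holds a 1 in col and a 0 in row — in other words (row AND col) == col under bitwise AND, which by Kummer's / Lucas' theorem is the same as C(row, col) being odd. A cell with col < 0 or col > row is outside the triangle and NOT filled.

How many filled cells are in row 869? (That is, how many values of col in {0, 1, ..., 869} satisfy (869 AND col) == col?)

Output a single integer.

869 in binary = 1101100101
popcount(869) = number of 1-bits in 1101100101 = 6
A col c satisfies (869 AND c) == c iff every set bit of c is also set in 869; each of the 6 set bits of 869 can independently be on or off in c.
count = 2^6 = 64

Answer: 64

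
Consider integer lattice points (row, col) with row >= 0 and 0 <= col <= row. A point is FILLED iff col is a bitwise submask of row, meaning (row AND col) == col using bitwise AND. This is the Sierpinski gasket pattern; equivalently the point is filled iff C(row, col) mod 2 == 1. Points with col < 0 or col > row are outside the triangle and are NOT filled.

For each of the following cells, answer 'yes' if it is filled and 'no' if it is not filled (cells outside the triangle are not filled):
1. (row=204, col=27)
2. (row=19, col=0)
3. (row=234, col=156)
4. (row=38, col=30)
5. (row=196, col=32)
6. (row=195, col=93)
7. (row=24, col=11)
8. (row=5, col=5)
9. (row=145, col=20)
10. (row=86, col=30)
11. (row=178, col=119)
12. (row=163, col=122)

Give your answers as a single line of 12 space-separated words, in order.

(204,27): row=0b11001100, col=0b11011, row AND col = 0b1000 = 8; 8 != 27 -> empty
(19,0): row=0b10011, col=0b0, row AND col = 0b0 = 0; 0 == 0 -> filled
(234,156): row=0b11101010, col=0b10011100, row AND col = 0b10001000 = 136; 136 != 156 -> empty
(38,30): row=0b100110, col=0b11110, row AND col = 0b110 = 6; 6 != 30 -> empty
(196,32): row=0b11000100, col=0b100000, row AND col = 0b0 = 0; 0 != 32 -> empty
(195,93): row=0b11000011, col=0b1011101, row AND col = 0b1000001 = 65; 65 != 93 -> empty
(24,11): row=0b11000, col=0b1011, row AND col = 0b1000 = 8; 8 != 11 -> empty
(5,5): row=0b101, col=0b101, row AND col = 0b101 = 5; 5 == 5 -> filled
(145,20): row=0b10010001, col=0b10100, row AND col = 0b10000 = 16; 16 != 20 -> empty
(86,30): row=0b1010110, col=0b11110, row AND col = 0b10110 = 22; 22 != 30 -> empty
(178,119): row=0b10110010, col=0b1110111, row AND col = 0b110010 = 50; 50 != 119 -> empty
(163,122): row=0b10100011, col=0b1111010, row AND col = 0b100010 = 34; 34 != 122 -> empty

Answer: no yes no no no no no yes no no no no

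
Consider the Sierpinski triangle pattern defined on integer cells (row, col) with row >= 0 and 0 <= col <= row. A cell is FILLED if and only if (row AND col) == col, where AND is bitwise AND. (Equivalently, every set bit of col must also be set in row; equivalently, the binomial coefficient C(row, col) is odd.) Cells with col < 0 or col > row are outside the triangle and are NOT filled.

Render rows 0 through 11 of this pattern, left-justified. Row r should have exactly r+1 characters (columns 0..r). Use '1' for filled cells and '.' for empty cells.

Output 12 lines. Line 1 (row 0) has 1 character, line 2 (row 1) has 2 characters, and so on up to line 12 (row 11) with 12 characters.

Answer: 1
11
1.1
1111
1...1
11..11
1.1.1.1
11111111
1.......1
11......11
1.1.....1.1
1111....1111

Derivation:
r0=0: 1
r1=1: 11
r2=10: 1.1
r3=11: 1111
r4=100: 1...1
r5=101: 11..11
r6=110: 1.1.1.1
r7=111: 11111111
r8=1000: 1.......1
r9=1001: 11......11
r10=1010: 1.1.....1.1
r11=1011: 1111....1111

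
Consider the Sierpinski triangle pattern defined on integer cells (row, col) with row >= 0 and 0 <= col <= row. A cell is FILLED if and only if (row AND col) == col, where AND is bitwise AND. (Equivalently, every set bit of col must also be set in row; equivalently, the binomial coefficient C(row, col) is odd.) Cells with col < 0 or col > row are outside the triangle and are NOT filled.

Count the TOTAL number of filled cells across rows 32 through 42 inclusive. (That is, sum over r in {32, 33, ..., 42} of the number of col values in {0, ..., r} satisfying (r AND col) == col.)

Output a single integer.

Answer: 74

Derivation:
r32=100000 pc1: +2 =2
r33=100001 pc2: +4 =6
r34=100010 pc2: +4 =10
r35=100011 pc3: +8 =18
r36=100100 pc2: +4 =22
r37=100101 pc3: +8 =30
r38=100110 pc3: +8 =38
r39=100111 pc4: +16 =54
r40=101000 pc2: +4 =58
r41=101001 pc3: +8 =66
r42=101010 pc3: +8 =74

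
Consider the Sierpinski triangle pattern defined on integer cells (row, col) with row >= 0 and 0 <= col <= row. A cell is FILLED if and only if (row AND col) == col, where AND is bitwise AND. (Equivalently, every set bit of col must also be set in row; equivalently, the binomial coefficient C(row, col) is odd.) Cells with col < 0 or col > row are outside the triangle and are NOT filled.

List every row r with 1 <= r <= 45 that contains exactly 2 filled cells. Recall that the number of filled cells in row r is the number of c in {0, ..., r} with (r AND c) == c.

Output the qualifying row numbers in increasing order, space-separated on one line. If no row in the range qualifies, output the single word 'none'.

Row r has 2^popcount(r) filled cells, so we need popcount(r) = log2(2) = 1.
Scan r = 1..45 and keep those with exactly 1 one-bits:
r=1=1 popcount=1 -> KEEP
r=2=10 popcount=1 -> KEEP
r=3=11 popcount=2 -> skip
r=4=100 popcount=1 -> KEEP
r=5=101 popcount=2 -> skip
r=6=110 popcount=2 -> skip
r=7=111 popcount=3 -> skip
r=8=1000 popcount=1 -> KEEP
r=9=1001 popcount=2 -> skip
r=10=1010 popcount=2 -> skip
r=11=1011 popcount=3 -> skip
r=12=1100 popcount=2 -> skip
r=13=1101 popcount=3 -> skip
r=14=1110 popcount=3 -> skip
r=15=1111 popcount=4 -> skip
r=16=10000 popcount=1 -> KEEP
r=17=10001 popcount=2 -> skip
r=18=10010 popcount=2 -> skip
r=19=10011 popcount=3 -> skip
r=20=10100 popcount=2 -> skip
r=21=10101 popcount=3 -> skip
r=22=10110 popcount=3 -> skip
r=23=10111 popcount=4 -> skip
r=24=11000 popcount=2 -> skip
r=25=11001 popcount=3 -> skip
r=26=11010 popcount=3 -> skip
r=27=11011 popcount=4 -> skip
r=28=11100 popcount=3 -> skip
r=29=11101 popcount=4 -> skip
r=30=11110 popcount=4 -> skip
r=31=11111 popcount=5 -> skip
r=32=100000 popcount=1 -> KEEP
r=33=100001 popcount=2 -> skip
r=34=100010 popcount=2 -> skip
r=35=100011 popcount=3 -> skip
r=36=100100 popcount=2 -> skip
r=37=100101 popcount=3 -> skip
r=38=100110 popcount=3 -> skip
r=39=100111 popcount=4 -> skip
r=40=101000 popcount=2 -> skip
r=41=101001 popcount=3 -> skip
r=42=101010 popcount=3 -> skip
r=43=101011 popcount=4 -> skip
r=44=101100 popcount=3 -> skip
r=45=101101 popcount=4 -> skip
Kept rows: 1 2 4 8 16 32

Answer: 1 2 4 8 16 32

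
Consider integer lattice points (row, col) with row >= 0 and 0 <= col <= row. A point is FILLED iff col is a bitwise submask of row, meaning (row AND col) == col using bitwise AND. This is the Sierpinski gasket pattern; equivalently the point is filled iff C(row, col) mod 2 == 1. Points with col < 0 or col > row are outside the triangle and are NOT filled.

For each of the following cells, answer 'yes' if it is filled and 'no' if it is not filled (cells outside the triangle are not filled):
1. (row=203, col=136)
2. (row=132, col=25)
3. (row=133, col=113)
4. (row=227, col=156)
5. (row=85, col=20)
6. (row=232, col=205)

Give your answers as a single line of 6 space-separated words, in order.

(203,136): row=0b11001011, col=0b10001000, row AND col = 0b10001000 = 136; 136 == 136 -> filled
(132,25): row=0b10000100, col=0b11001, row AND col = 0b0 = 0; 0 != 25 -> empty
(133,113): row=0b10000101, col=0b1110001, row AND col = 0b1 = 1; 1 != 113 -> empty
(227,156): row=0b11100011, col=0b10011100, row AND col = 0b10000000 = 128; 128 != 156 -> empty
(85,20): row=0b1010101, col=0b10100, row AND col = 0b10100 = 20; 20 == 20 -> filled
(232,205): row=0b11101000, col=0b11001101, row AND col = 0b11001000 = 200; 200 != 205 -> empty

Answer: yes no no no yes no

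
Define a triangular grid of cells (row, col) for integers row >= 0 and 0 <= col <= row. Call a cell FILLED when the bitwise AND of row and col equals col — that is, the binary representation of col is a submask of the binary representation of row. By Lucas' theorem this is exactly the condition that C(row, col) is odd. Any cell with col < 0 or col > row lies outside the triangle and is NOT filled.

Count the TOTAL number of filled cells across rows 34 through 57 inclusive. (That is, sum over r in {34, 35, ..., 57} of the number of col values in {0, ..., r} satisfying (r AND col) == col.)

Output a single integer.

r34=100010 pc2: +4 =4
r35=100011 pc3: +8 =12
r36=100100 pc2: +4 =16
r37=100101 pc3: +8 =24
r38=100110 pc3: +8 =32
r39=100111 pc4: +16 =48
r40=101000 pc2: +4 =52
r41=101001 pc3: +8 =60
r42=101010 pc3: +8 =68
r43=101011 pc4: +16 =84
r44=101100 pc3: +8 =92
r45=101101 pc4: +16 =108
r46=101110 pc4: +16 =124
r47=101111 pc5: +32 =156
r48=110000 pc2: +4 =160
r49=110001 pc3: +8 =168
r50=110010 pc3: +8 =176
r51=110011 pc4: +16 =192
r52=110100 pc3: +8 =200
r53=110101 pc4: +16 =216
r54=110110 pc4: +16 =232
r55=110111 pc5: +32 =264
r56=111000 pc3: +8 =272
r57=111001 pc4: +16 =288

Answer: 288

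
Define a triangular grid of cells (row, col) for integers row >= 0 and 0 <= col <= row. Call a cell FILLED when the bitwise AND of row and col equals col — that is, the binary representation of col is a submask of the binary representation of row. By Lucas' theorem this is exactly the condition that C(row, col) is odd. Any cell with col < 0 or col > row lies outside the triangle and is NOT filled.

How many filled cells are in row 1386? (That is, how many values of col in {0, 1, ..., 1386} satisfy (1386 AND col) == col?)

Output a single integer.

Answer: 64

Derivation:
1386 in binary = 10101101010
popcount(1386) = number of 1-bits in 10101101010 = 6
A col c satisfies (1386 AND c) == c iff every set bit of c is also set in 1386; each of the 6 set bits of 1386 can independently be on or off in c.
count = 2^6 = 64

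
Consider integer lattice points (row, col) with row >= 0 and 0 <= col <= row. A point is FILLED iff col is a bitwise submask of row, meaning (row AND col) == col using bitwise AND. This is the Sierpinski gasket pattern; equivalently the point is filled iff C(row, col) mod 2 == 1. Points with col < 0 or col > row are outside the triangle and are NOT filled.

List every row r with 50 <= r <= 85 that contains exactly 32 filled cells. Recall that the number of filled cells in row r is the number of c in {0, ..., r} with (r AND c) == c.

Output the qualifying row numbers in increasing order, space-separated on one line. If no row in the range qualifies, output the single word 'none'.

Row r has 2^popcount(r) filled cells, so we need popcount(r) = log2(32) = 5.
Scan r = 50..85 and keep those with exactly 5 one-bits:
r=50=110010 popcount=3 -> skip
r=51=110011 popcount=4 -> skip
r=52=110100 popcount=3 -> skip
r=53=110101 popcount=4 -> skip
r=54=110110 popcount=4 -> skip
r=55=110111 popcount=5 -> KEEP
r=56=111000 popcount=3 -> skip
r=57=111001 popcount=4 -> skip
r=58=111010 popcount=4 -> skip
r=59=111011 popcount=5 -> KEEP
r=60=111100 popcount=4 -> skip
r=61=111101 popcount=5 -> KEEP
r=62=111110 popcount=5 -> KEEP
r=63=111111 popcount=6 -> skip
r=64=1000000 popcount=1 -> skip
r=65=1000001 popcount=2 -> skip
r=66=1000010 popcount=2 -> skip
r=67=1000011 popcount=3 -> skip
r=68=1000100 popcount=2 -> skip
r=69=1000101 popcount=3 -> skip
r=70=1000110 popcount=3 -> skip
r=71=1000111 popcount=4 -> skip
r=72=1001000 popcount=2 -> skip
r=73=1001001 popcount=3 -> skip
r=74=1001010 popcount=3 -> skip
r=75=1001011 popcount=4 -> skip
r=76=1001100 popcount=3 -> skip
r=77=1001101 popcount=4 -> skip
r=78=1001110 popcount=4 -> skip
r=79=1001111 popcount=5 -> KEEP
r=80=1010000 popcount=2 -> skip
r=81=1010001 popcount=3 -> skip
r=82=1010010 popcount=3 -> skip
r=83=1010011 popcount=4 -> skip
r=84=1010100 popcount=3 -> skip
r=85=1010101 popcount=4 -> skip
Kept rows: 55 59 61 62 79

Answer: 55 59 61 62 79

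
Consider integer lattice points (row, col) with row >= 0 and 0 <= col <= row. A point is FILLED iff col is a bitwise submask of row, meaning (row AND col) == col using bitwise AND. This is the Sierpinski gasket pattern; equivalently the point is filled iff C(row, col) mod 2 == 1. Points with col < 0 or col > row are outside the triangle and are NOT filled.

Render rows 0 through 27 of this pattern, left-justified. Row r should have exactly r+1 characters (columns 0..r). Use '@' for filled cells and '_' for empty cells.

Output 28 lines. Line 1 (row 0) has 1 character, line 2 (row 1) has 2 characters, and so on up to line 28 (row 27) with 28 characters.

r0=0: @
r1=1: @@
r2=10: @_@
r3=11: @@@@
r4=100: @___@
r5=101: @@__@@
r6=110: @_@_@_@
r7=111: @@@@@@@@
r8=1000: @_______@
r9=1001: @@______@@
r10=1010: @_@_____@_@
r11=1011: @@@@____@@@@
r12=1100: @___@___@___@
r13=1101: @@__@@__@@__@@
r14=1110: @_@_@_@_@_@_@_@
r15=1111: @@@@@@@@@@@@@@@@
r16=10000: @_______________@
r17=10001: @@______________@@
r18=10010: @_@_____________@_@
r19=10011: @@@@____________@@@@
r20=10100: @___@___________@___@
r21=10101: @@__@@__________@@__@@
r22=10110: @_@_@_@_________@_@_@_@
r23=10111: @@@@@@@@________@@@@@@@@
r24=11000: @_______@_______@_______@
r25=11001: @@______@@______@@______@@
r26=11010: @_@_____@_@_____@_@_____@_@
r27=11011: @@@@____@@@@____@@@@____@@@@

Answer: @
@@
@_@
@@@@
@___@
@@__@@
@_@_@_@
@@@@@@@@
@_______@
@@______@@
@_@_____@_@
@@@@____@@@@
@___@___@___@
@@__@@__@@__@@
@_@_@_@_@_@_@_@
@@@@@@@@@@@@@@@@
@_______________@
@@______________@@
@_@_____________@_@
@@@@____________@@@@
@___@___________@___@
@@__@@__________@@__@@
@_@_@_@_________@_@_@_@
@@@@@@@@________@@@@@@@@
@_______@_______@_______@
@@______@@______@@______@@
@_@_____@_@_____@_@_____@_@
@@@@____@@@@____@@@@____@@@@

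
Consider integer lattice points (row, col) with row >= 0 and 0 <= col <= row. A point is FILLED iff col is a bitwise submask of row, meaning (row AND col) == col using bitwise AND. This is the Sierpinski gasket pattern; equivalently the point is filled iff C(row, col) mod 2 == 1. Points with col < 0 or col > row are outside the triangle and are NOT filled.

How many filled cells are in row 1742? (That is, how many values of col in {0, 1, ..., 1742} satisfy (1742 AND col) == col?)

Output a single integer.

1742 in binary = 11011001110
popcount(1742) = number of 1-bits in 11011001110 = 7
A col c satisfies (1742 AND c) == c iff every set bit of c is also set in 1742; each of the 7 set bits of 1742 can independently be on or off in c.
count = 2^7 = 128

Answer: 128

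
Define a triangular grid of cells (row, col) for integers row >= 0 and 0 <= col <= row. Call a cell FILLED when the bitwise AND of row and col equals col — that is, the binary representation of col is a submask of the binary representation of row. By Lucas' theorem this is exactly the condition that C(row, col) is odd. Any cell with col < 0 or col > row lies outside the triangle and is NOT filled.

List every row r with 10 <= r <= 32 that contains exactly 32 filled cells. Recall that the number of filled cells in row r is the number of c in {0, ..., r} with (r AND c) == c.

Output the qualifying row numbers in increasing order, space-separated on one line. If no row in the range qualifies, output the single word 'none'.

Answer: 31

Derivation:
Row r has 2^popcount(r) filled cells, so we need popcount(r) = log2(32) = 5.
Scan r = 10..32 and keep those with exactly 5 one-bits:
r=10=1010 popcount=2 -> skip
r=11=1011 popcount=3 -> skip
r=12=1100 popcount=2 -> skip
r=13=1101 popcount=3 -> skip
r=14=1110 popcount=3 -> skip
r=15=1111 popcount=4 -> skip
r=16=10000 popcount=1 -> skip
r=17=10001 popcount=2 -> skip
r=18=10010 popcount=2 -> skip
r=19=10011 popcount=3 -> skip
r=20=10100 popcount=2 -> skip
r=21=10101 popcount=3 -> skip
r=22=10110 popcount=3 -> skip
r=23=10111 popcount=4 -> skip
r=24=11000 popcount=2 -> skip
r=25=11001 popcount=3 -> skip
r=26=11010 popcount=3 -> skip
r=27=11011 popcount=4 -> skip
r=28=11100 popcount=3 -> skip
r=29=11101 popcount=4 -> skip
r=30=11110 popcount=4 -> skip
r=31=11111 popcount=5 -> KEEP
r=32=100000 popcount=1 -> skip
Kept rows: 31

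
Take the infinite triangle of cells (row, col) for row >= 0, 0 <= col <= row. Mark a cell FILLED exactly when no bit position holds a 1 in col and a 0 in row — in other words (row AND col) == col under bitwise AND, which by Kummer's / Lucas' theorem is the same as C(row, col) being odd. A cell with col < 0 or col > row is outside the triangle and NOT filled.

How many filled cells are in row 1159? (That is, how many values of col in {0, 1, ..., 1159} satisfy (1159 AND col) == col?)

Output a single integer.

1159 in binary = 10010000111
popcount(1159) = number of 1-bits in 10010000111 = 5
A col c satisfies (1159 AND c) == c iff every set bit of c is also set in 1159; each of the 5 set bits of 1159 can independently be on or off in c.
count = 2^5 = 32

Answer: 32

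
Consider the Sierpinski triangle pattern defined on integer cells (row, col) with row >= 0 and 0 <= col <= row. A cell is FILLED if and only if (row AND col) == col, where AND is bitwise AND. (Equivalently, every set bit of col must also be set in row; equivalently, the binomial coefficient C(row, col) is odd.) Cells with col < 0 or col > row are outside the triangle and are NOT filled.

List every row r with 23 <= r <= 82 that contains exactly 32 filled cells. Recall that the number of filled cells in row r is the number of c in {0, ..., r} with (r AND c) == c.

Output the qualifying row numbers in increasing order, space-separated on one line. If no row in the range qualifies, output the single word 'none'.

Row r has 2^popcount(r) filled cells, so we need popcount(r) = log2(32) = 5.
Scan r = 23..82 and keep those with exactly 5 one-bits:
r=23=10111 popcount=4 -> skip
r=24=11000 popcount=2 -> skip
r=25=11001 popcount=3 -> skip
r=26=11010 popcount=3 -> skip
r=27=11011 popcount=4 -> skip
r=28=11100 popcount=3 -> skip
r=29=11101 popcount=4 -> skip
r=30=11110 popcount=4 -> skip
r=31=11111 popcount=5 -> KEEP
r=32=100000 popcount=1 -> skip
r=33=100001 popcount=2 -> skip
r=34=100010 popcount=2 -> skip
r=35=100011 popcount=3 -> skip
r=36=100100 popcount=2 -> skip
r=37=100101 popcount=3 -> skip
r=38=100110 popcount=3 -> skip
r=39=100111 popcount=4 -> skip
r=40=101000 popcount=2 -> skip
r=41=101001 popcount=3 -> skip
r=42=101010 popcount=3 -> skip
r=43=101011 popcount=4 -> skip
r=44=101100 popcount=3 -> skip
r=45=101101 popcount=4 -> skip
r=46=101110 popcount=4 -> skip
r=47=101111 popcount=5 -> KEEP
r=48=110000 popcount=2 -> skip
r=49=110001 popcount=3 -> skip
r=50=110010 popcount=3 -> skip
r=51=110011 popcount=4 -> skip
r=52=110100 popcount=3 -> skip
r=53=110101 popcount=4 -> skip
r=54=110110 popcount=4 -> skip
r=55=110111 popcount=5 -> KEEP
r=56=111000 popcount=3 -> skip
r=57=111001 popcount=4 -> skip
r=58=111010 popcount=4 -> skip
r=59=111011 popcount=5 -> KEEP
r=60=111100 popcount=4 -> skip
r=61=111101 popcount=5 -> KEEP
r=62=111110 popcount=5 -> KEEP
r=63=111111 popcount=6 -> skip
r=64=1000000 popcount=1 -> skip
r=65=1000001 popcount=2 -> skip
r=66=1000010 popcount=2 -> skip
r=67=1000011 popcount=3 -> skip
r=68=1000100 popcount=2 -> skip
r=69=1000101 popcount=3 -> skip
r=70=1000110 popcount=3 -> skip
r=71=1000111 popcount=4 -> skip
r=72=1001000 popcount=2 -> skip
r=73=1001001 popcount=3 -> skip
r=74=1001010 popcount=3 -> skip
r=75=1001011 popcount=4 -> skip
r=76=1001100 popcount=3 -> skip
r=77=1001101 popcount=4 -> skip
r=78=1001110 popcount=4 -> skip
r=79=1001111 popcount=5 -> KEEP
r=80=1010000 popcount=2 -> skip
r=81=1010001 popcount=3 -> skip
r=82=1010010 popcount=3 -> skip
Kept rows: 31 47 55 59 61 62 79

Answer: 31 47 55 59 61 62 79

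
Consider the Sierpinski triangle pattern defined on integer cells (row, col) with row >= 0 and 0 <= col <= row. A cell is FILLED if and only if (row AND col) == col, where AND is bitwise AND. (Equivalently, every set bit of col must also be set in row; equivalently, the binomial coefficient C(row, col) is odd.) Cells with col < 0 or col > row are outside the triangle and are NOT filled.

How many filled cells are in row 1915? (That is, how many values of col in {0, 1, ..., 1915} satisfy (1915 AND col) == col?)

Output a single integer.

Answer: 512

Derivation:
1915 in binary = 11101111011
popcount(1915) = number of 1-bits in 11101111011 = 9
A col c satisfies (1915 AND c) == c iff every set bit of c is also set in 1915; each of the 9 set bits of 1915 can independently be on or off in c.
count = 2^9 = 512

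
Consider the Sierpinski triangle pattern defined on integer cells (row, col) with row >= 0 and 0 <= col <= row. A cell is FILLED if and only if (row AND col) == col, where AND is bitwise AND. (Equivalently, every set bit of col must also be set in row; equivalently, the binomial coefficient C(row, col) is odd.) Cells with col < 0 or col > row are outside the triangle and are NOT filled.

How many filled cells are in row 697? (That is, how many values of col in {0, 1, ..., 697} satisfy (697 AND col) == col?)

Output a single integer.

Answer: 64

Derivation:
697 in binary = 1010111001
popcount(697) = number of 1-bits in 1010111001 = 6
A col c satisfies (697 AND c) == c iff every set bit of c is also set in 697; each of the 6 set bits of 697 can independently be on or off in c.
count = 2^6 = 64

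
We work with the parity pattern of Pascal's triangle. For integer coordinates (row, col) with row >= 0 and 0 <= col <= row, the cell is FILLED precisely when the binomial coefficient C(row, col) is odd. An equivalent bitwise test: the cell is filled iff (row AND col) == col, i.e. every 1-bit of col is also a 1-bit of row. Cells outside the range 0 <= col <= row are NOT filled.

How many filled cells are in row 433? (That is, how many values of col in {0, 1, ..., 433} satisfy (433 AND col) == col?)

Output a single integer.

433 in binary = 110110001
popcount(433) = number of 1-bits in 110110001 = 5
A col c satisfies (433 AND c) == c iff every set bit of c is also set in 433; each of the 5 set bits of 433 can independently be on or off in c.
count = 2^5 = 32

Answer: 32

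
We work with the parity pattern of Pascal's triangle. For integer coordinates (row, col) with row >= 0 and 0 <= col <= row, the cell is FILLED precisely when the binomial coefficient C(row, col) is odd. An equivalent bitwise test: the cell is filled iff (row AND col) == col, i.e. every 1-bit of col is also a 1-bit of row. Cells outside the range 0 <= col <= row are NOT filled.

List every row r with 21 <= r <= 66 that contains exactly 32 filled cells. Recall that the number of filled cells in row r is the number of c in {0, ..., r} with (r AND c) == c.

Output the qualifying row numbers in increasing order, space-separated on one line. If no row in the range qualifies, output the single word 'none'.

Row r has 2^popcount(r) filled cells, so we need popcount(r) = log2(32) = 5.
Scan r = 21..66 and keep those with exactly 5 one-bits:
r=21=10101 popcount=3 -> skip
r=22=10110 popcount=3 -> skip
r=23=10111 popcount=4 -> skip
r=24=11000 popcount=2 -> skip
r=25=11001 popcount=3 -> skip
r=26=11010 popcount=3 -> skip
r=27=11011 popcount=4 -> skip
r=28=11100 popcount=3 -> skip
r=29=11101 popcount=4 -> skip
r=30=11110 popcount=4 -> skip
r=31=11111 popcount=5 -> KEEP
r=32=100000 popcount=1 -> skip
r=33=100001 popcount=2 -> skip
r=34=100010 popcount=2 -> skip
r=35=100011 popcount=3 -> skip
r=36=100100 popcount=2 -> skip
r=37=100101 popcount=3 -> skip
r=38=100110 popcount=3 -> skip
r=39=100111 popcount=4 -> skip
r=40=101000 popcount=2 -> skip
r=41=101001 popcount=3 -> skip
r=42=101010 popcount=3 -> skip
r=43=101011 popcount=4 -> skip
r=44=101100 popcount=3 -> skip
r=45=101101 popcount=4 -> skip
r=46=101110 popcount=4 -> skip
r=47=101111 popcount=5 -> KEEP
r=48=110000 popcount=2 -> skip
r=49=110001 popcount=3 -> skip
r=50=110010 popcount=3 -> skip
r=51=110011 popcount=4 -> skip
r=52=110100 popcount=3 -> skip
r=53=110101 popcount=4 -> skip
r=54=110110 popcount=4 -> skip
r=55=110111 popcount=5 -> KEEP
r=56=111000 popcount=3 -> skip
r=57=111001 popcount=4 -> skip
r=58=111010 popcount=4 -> skip
r=59=111011 popcount=5 -> KEEP
r=60=111100 popcount=4 -> skip
r=61=111101 popcount=5 -> KEEP
r=62=111110 popcount=5 -> KEEP
r=63=111111 popcount=6 -> skip
r=64=1000000 popcount=1 -> skip
r=65=1000001 popcount=2 -> skip
r=66=1000010 popcount=2 -> skip
Kept rows: 31 47 55 59 61 62

Answer: 31 47 55 59 61 62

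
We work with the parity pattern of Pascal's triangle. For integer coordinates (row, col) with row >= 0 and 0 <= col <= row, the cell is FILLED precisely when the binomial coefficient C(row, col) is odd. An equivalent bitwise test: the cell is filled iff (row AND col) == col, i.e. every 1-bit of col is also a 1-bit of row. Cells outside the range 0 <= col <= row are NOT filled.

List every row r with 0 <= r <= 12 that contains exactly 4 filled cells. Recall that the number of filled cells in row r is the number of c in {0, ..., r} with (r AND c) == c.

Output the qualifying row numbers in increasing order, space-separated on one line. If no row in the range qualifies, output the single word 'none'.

Answer: 3 5 6 9 10 12

Derivation:
Row r has 2^popcount(r) filled cells, so we need popcount(r) = log2(4) = 2.
Scan r = 0..12 and keep those with exactly 2 one-bits:
r=0=0 popcount=0 -> skip
r=1=1 popcount=1 -> skip
r=2=10 popcount=1 -> skip
r=3=11 popcount=2 -> KEEP
r=4=100 popcount=1 -> skip
r=5=101 popcount=2 -> KEEP
r=6=110 popcount=2 -> KEEP
r=7=111 popcount=3 -> skip
r=8=1000 popcount=1 -> skip
r=9=1001 popcount=2 -> KEEP
r=10=1010 popcount=2 -> KEEP
r=11=1011 popcount=3 -> skip
r=12=1100 popcount=2 -> KEEP
Kept rows: 3 5 6 9 10 12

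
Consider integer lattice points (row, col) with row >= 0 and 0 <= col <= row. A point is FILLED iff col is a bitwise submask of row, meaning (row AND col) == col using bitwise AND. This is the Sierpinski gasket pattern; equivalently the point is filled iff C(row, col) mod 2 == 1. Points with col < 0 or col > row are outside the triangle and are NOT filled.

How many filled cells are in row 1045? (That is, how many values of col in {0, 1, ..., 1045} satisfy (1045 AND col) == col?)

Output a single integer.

1045 in binary = 10000010101
popcount(1045) = number of 1-bits in 10000010101 = 4
A col c satisfies (1045 AND c) == c iff every set bit of c is also set in 1045; each of the 4 set bits of 1045 can independently be on or off in c.
count = 2^4 = 16

Answer: 16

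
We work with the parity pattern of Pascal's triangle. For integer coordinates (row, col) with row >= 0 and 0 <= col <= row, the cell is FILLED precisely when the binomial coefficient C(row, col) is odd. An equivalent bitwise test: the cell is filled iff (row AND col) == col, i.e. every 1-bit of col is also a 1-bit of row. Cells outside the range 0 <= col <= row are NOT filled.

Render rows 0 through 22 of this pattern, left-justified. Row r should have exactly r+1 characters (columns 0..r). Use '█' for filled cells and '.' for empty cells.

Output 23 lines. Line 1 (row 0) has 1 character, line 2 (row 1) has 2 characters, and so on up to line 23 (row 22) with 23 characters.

Answer: █
██
█.█
████
█...█
██..██
█.█.█.█
████████
█.......█
██......██
█.█.....█.█
████....████
█...█...█...█
██..██..██..██
█.█.█.█.█.█.█.█
████████████████
█...............█
██..............██
█.█.............█.█
████............████
█...█...........█...█
██..██..........██..██
█.█.█.█.........█.█.█.█

Derivation:
r0=0: █
r1=1: ██
r2=10: █.█
r3=11: ████
r4=100: █...█
r5=101: ██..██
r6=110: █.█.█.█
r7=111: ████████
r8=1000: █.......█
r9=1001: ██......██
r10=1010: █.█.....█.█
r11=1011: ████....████
r12=1100: █...█...█...█
r13=1101: ██..██..██..██
r14=1110: █.█.█.█.█.█.█.█
r15=1111: ████████████████
r16=10000: █...............█
r17=10001: ██..............██
r18=10010: █.█.............█.█
r19=10011: ████............████
r20=10100: █...█...........█...█
r21=10101: ██..██..........██..██
r22=10110: █.█.█.█.........█.█.█.█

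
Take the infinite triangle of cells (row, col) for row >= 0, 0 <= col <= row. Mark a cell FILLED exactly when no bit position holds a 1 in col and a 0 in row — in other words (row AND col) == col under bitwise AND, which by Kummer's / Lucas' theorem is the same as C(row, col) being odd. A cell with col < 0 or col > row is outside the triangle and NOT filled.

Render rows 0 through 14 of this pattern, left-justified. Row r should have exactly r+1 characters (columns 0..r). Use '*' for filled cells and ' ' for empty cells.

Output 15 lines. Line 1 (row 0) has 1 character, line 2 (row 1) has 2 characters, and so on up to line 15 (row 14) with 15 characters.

Answer: *
**
* *
****
*   *
**  **
* * * *
********
*       *
**      **
* *     * *
****    ****
*   *   *   *
**  **  **  **
* * * * * * * *

Derivation:
r0=0: *
r1=1: **
r2=10: * *
r3=11: ****
r4=100: *   *
r5=101: **  **
r6=110: * * * *
r7=111: ********
r8=1000: *       *
r9=1001: **      **
r10=1010: * *     * *
r11=1011: ****    ****
r12=1100: *   *   *   *
r13=1101: **  **  **  **
r14=1110: * * * * * * * *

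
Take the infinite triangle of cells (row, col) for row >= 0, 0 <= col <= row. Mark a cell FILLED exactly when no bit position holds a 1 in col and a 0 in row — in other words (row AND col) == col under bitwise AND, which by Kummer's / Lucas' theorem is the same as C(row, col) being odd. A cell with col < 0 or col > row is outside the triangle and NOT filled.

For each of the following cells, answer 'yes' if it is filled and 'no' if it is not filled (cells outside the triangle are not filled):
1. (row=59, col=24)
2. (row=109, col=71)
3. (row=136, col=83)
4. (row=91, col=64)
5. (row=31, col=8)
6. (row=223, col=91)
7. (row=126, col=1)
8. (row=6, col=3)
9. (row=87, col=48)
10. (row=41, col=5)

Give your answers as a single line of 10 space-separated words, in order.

Answer: yes no no yes yes yes no no no no

Derivation:
(59,24): row=0b111011, col=0b11000, row AND col = 0b11000 = 24; 24 == 24 -> filled
(109,71): row=0b1101101, col=0b1000111, row AND col = 0b1000101 = 69; 69 != 71 -> empty
(136,83): row=0b10001000, col=0b1010011, row AND col = 0b0 = 0; 0 != 83 -> empty
(91,64): row=0b1011011, col=0b1000000, row AND col = 0b1000000 = 64; 64 == 64 -> filled
(31,8): row=0b11111, col=0b1000, row AND col = 0b1000 = 8; 8 == 8 -> filled
(223,91): row=0b11011111, col=0b1011011, row AND col = 0b1011011 = 91; 91 == 91 -> filled
(126,1): row=0b1111110, col=0b1, row AND col = 0b0 = 0; 0 != 1 -> empty
(6,3): row=0b110, col=0b11, row AND col = 0b10 = 2; 2 != 3 -> empty
(87,48): row=0b1010111, col=0b110000, row AND col = 0b10000 = 16; 16 != 48 -> empty
(41,5): row=0b101001, col=0b101, row AND col = 0b1 = 1; 1 != 5 -> empty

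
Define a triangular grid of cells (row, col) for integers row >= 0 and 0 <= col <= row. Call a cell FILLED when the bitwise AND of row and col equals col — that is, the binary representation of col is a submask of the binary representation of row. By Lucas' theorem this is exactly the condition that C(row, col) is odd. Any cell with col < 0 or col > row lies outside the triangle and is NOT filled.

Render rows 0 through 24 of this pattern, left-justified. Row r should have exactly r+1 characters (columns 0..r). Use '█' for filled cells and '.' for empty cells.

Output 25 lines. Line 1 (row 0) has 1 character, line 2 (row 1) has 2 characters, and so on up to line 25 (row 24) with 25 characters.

Answer: █
██
█.█
████
█...█
██..██
█.█.█.█
████████
█.......█
██......██
█.█.....█.█
████....████
█...█...█...█
██..██..██..██
█.█.█.█.█.█.█.█
████████████████
█...............█
██..............██
█.█.............█.█
████............████
█...█...........█...█
██..██..........██..██
█.█.█.█.........█.█.█.█
████████........████████
█.......█.......█.......█

Derivation:
r0=0: █
r1=1: ██
r2=10: █.█
r3=11: ████
r4=100: █...█
r5=101: ██..██
r6=110: █.█.█.█
r7=111: ████████
r8=1000: █.......█
r9=1001: ██......██
r10=1010: █.█.....█.█
r11=1011: ████....████
r12=1100: █...█...█...█
r13=1101: ██..██..██..██
r14=1110: █.█.█.█.█.█.█.█
r15=1111: ████████████████
r16=10000: █...............█
r17=10001: ██..............██
r18=10010: █.█.............█.█
r19=10011: ████............████
r20=10100: █...█...........█...█
r21=10101: ██..██..........██..██
r22=10110: █.█.█.█.........█.█.█.█
r23=10111: ████████........████████
r24=11000: █.......█.......█.......█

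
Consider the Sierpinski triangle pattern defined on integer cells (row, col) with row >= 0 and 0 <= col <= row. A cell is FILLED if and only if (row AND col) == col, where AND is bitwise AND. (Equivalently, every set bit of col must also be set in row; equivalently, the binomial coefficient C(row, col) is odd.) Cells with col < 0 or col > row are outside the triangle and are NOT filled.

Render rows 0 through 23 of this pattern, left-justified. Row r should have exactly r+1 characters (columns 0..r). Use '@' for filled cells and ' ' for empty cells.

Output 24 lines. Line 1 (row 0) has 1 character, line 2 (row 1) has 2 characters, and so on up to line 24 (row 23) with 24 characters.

Answer: @
@@
@ @
@@@@
@   @
@@  @@
@ @ @ @
@@@@@@@@
@       @
@@      @@
@ @     @ @
@@@@    @@@@
@   @   @   @
@@  @@  @@  @@
@ @ @ @ @ @ @ @
@@@@@@@@@@@@@@@@
@               @
@@              @@
@ @             @ @
@@@@            @@@@
@   @           @   @
@@  @@          @@  @@
@ @ @ @         @ @ @ @
@@@@@@@@        @@@@@@@@

Derivation:
r0=0: @
r1=1: @@
r2=10: @ @
r3=11: @@@@
r4=100: @   @
r5=101: @@  @@
r6=110: @ @ @ @
r7=111: @@@@@@@@
r8=1000: @       @
r9=1001: @@      @@
r10=1010: @ @     @ @
r11=1011: @@@@    @@@@
r12=1100: @   @   @   @
r13=1101: @@  @@  @@  @@
r14=1110: @ @ @ @ @ @ @ @
r15=1111: @@@@@@@@@@@@@@@@
r16=10000: @               @
r17=10001: @@              @@
r18=10010: @ @             @ @
r19=10011: @@@@            @@@@
r20=10100: @   @           @   @
r21=10101: @@  @@          @@  @@
r22=10110: @ @ @ @         @ @ @ @
r23=10111: @@@@@@@@        @@@@@@@@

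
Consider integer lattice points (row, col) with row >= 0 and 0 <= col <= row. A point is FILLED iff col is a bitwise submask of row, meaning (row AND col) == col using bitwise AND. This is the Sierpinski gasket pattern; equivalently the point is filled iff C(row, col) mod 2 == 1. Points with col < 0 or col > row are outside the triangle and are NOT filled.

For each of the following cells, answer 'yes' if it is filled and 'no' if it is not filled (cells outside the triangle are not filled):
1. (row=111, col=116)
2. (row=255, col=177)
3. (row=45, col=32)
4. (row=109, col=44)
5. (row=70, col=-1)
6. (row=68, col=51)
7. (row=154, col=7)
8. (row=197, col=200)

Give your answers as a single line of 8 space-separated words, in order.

Answer: no yes yes yes no no no no

Derivation:
(111,116): col outside [0, 111] -> not filled
(255,177): row=0b11111111, col=0b10110001, row AND col = 0b10110001 = 177; 177 == 177 -> filled
(45,32): row=0b101101, col=0b100000, row AND col = 0b100000 = 32; 32 == 32 -> filled
(109,44): row=0b1101101, col=0b101100, row AND col = 0b101100 = 44; 44 == 44 -> filled
(70,-1): col outside [0, 70] -> not filled
(68,51): row=0b1000100, col=0b110011, row AND col = 0b0 = 0; 0 != 51 -> empty
(154,7): row=0b10011010, col=0b111, row AND col = 0b10 = 2; 2 != 7 -> empty
(197,200): col outside [0, 197] -> not filled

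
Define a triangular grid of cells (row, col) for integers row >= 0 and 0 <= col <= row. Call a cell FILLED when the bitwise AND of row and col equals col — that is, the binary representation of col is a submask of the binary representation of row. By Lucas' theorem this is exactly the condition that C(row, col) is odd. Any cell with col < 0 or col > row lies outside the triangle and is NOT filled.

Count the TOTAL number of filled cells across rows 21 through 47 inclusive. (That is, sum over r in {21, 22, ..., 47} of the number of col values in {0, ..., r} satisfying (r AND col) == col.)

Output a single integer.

r21=10101 pc3: +8 =8
r22=10110 pc3: +8 =16
r23=10111 pc4: +16 =32
r24=11000 pc2: +4 =36
r25=11001 pc3: +8 =44
r26=11010 pc3: +8 =52
r27=11011 pc4: +16 =68
r28=11100 pc3: +8 =76
r29=11101 pc4: +16 =92
r30=11110 pc4: +16 =108
r31=11111 pc5: +32 =140
r32=100000 pc1: +2 =142
r33=100001 pc2: +4 =146
r34=100010 pc2: +4 =150
r35=100011 pc3: +8 =158
r36=100100 pc2: +4 =162
r37=100101 pc3: +8 =170
r38=100110 pc3: +8 =178
r39=100111 pc4: +16 =194
r40=101000 pc2: +4 =198
r41=101001 pc3: +8 =206
r42=101010 pc3: +8 =214
r43=101011 pc4: +16 =230
r44=101100 pc3: +8 =238
r45=101101 pc4: +16 =254
r46=101110 pc4: +16 =270
r47=101111 pc5: +32 =302

Answer: 302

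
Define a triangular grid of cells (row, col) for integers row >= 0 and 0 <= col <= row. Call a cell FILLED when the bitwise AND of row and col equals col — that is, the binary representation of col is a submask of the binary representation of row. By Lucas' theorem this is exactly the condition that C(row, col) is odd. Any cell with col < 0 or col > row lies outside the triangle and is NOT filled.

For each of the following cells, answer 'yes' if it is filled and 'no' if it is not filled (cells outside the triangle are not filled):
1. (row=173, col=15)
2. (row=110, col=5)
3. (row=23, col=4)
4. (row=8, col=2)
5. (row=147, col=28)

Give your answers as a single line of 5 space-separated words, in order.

(173,15): row=0b10101101, col=0b1111, row AND col = 0b1101 = 13; 13 != 15 -> empty
(110,5): row=0b1101110, col=0b101, row AND col = 0b100 = 4; 4 != 5 -> empty
(23,4): row=0b10111, col=0b100, row AND col = 0b100 = 4; 4 == 4 -> filled
(8,2): row=0b1000, col=0b10, row AND col = 0b0 = 0; 0 != 2 -> empty
(147,28): row=0b10010011, col=0b11100, row AND col = 0b10000 = 16; 16 != 28 -> empty

Answer: no no yes no no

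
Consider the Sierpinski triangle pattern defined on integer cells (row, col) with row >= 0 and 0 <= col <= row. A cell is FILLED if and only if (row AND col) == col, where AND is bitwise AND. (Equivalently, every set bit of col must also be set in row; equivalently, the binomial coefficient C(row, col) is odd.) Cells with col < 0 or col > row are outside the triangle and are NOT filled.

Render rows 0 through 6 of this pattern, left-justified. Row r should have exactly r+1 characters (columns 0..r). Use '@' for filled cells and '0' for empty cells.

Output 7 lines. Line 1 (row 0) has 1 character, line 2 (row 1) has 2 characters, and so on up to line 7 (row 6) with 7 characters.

Answer: @
@@
@0@
@@@@
@000@
@@00@@
@0@0@0@

Derivation:
r0=0: @
r1=1: @@
r2=10: @0@
r3=11: @@@@
r4=100: @000@
r5=101: @@00@@
r6=110: @0@0@0@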